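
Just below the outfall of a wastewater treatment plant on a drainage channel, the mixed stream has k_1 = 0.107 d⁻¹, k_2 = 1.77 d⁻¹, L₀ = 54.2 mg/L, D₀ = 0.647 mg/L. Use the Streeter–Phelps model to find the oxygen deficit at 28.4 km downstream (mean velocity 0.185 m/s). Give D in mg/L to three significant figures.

Travel time t = x/v = 28.4 km / (0.185 m/s) = 28400 m / 0.185 m/s = 153500 s = 1.777 d.
k_1 L₀/(k_2−k_1) = 0.107×54.2/(1.77−0.107) = 5.799/1.663 = 3.487 mg/L.
e^(−k_1 t) = e^(−0.107×1.777) = 0.8269; e^(−k_2 t) = e^(−1.77×1.777) = 0.04307.
D = 3.487 × (0.8269 − 0.04307) + 0.647 × 0.04307 = 2.733 + 0.02787 = 2.761 mg/L.

D ≈ 2.76 mg/L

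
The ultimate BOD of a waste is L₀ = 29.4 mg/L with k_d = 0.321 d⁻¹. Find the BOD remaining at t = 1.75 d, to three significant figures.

L ≈ 16.8 mg/L

L_t = L₀ e^(−k_d t) = 29.4 × e^(−0.321×1.75) = 29.4 × 0.5702 = 16.76 mg/L.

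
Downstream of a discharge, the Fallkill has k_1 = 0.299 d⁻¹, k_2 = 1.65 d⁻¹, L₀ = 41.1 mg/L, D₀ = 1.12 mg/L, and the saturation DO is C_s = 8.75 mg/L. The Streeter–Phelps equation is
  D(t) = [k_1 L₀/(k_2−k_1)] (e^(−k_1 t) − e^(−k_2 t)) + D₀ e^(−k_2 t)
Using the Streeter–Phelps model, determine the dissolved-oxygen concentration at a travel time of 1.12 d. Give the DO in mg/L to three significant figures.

DO ≈ 3.50 mg/L

k_1 L₀/(k_2−k_1) = 0.299×41.1/(1.65−0.299) = 12.29/1.351 = 9.096 mg/L.
e^(−k_1 t) = e^(−0.299×1.120) = 0.7154; e^(−k_2 t) = e^(−1.65×1.120) = 0.1576.
D = 9.096 × (0.7154 − 0.1576) + 1.12 × 0.1576 = 5.074 + 0.1765 = 5.251 mg/L.
DO = C_s − D = 8.75 − 5.251 = 3.499 mg/L.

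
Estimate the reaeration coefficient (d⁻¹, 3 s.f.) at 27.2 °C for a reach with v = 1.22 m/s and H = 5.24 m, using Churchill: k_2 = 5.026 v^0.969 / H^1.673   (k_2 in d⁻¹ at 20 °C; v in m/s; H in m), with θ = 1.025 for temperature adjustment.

k_2 ≈ 0.456 d⁻¹

k_2(20) = 5.026 × 1.22^0.969 / 5.24^1.673 = 5.026 × 1.213 / 15.98 = 0.3815 d⁻¹.
k_2(27.2) = 0.3815 × 1.025^(27.2−20) = 0.3815 × 1.195 = 0.4557 d⁻¹.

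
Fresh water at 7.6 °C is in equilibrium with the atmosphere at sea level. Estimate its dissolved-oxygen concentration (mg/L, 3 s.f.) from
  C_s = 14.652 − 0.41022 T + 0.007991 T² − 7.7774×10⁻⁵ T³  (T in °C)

C_s ≈ 12.0 mg/L

C_s = 14.652 − 0.41022×7.6 + 0.007991×7.6² − 7.7774×10⁻⁵×7.6³ = 11.96 mg/L.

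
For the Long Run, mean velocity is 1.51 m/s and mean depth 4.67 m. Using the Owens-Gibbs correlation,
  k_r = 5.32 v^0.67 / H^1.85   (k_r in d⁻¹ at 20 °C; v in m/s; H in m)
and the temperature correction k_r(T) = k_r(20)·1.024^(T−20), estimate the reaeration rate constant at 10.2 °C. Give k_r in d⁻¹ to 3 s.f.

k_r ≈ 0.321 d⁻¹

k_r(20) = 5.32 × 1.51^0.67 / 4.67^1.85 = 5.32 × 1.318 / 17.31 = 0.4051 d⁻¹.
k_r(10.2) = 0.4051 × 1.024^(10.2−20) = 0.4051 × 0.7926 = 0.3211 d⁻¹.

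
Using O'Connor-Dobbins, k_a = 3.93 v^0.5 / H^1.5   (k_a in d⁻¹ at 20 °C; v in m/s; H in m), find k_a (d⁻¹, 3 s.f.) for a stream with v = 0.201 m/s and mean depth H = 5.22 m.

k_a = 3.93 × 0.201^0.5 / 5.22^1.5 = 3.93 × 0.4483 / 11.93 = 0.1477 d⁻¹.

k_a ≈ 0.148 d⁻¹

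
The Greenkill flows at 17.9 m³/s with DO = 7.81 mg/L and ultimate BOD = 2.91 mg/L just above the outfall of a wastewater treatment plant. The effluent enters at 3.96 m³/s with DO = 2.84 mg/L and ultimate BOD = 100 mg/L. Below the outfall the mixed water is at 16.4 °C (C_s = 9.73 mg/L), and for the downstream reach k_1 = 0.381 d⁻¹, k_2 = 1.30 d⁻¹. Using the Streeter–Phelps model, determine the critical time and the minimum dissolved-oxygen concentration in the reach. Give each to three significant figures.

t_c ≈ 0.897 d; minimum DO ≈ 5.46 mg/L

Mixed DO = (17.9×7.81 + 3.96×2.84)/(17.9+3.96) = 151.0/21.86 = 6.910 mg/L.
Mixed L₀ = (17.9×2.91 + 3.96×100)/(21.86) = 448.1/21.86 = 20.50 mg/L.
Initial deficit D₀ = C_s − DO₀ = 9.73 − 6.910 = 2.820 mg/L.
t_c = (1/0.9190) ln[(1.30/0.381)(1 − 2.820×0.9190/(0.381×20.50))] = 1.088 × ln(2.280) = 0.8967 d.
D_c = (0.381/1.30) × 20.50 × e^(−0.381×0.8967) = 0.2931 × 20.50 × 0.7106 = 4.269 mg/L.
Minimum DO = 9.73 − 4.269 = 5.461 mg/L.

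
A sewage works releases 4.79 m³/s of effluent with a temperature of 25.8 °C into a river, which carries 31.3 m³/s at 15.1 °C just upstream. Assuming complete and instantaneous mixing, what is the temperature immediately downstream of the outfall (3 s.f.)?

16.5 °C

Flow-weighted mixing: C = (Q_r C_r + Q_w C_w)/(Q_r + Q_w)
= (31.3×15.1 + 4.79×25.8)/(31.3 + 4.79) = 596.2/36.09 = 16.52 °C.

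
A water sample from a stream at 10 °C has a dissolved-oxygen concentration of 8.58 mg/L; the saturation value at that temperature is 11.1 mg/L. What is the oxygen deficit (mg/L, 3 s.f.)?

D = C_s − C = 11.1 − 8.58 = 2.52 mg/L.

D ≈ 2.52 mg/L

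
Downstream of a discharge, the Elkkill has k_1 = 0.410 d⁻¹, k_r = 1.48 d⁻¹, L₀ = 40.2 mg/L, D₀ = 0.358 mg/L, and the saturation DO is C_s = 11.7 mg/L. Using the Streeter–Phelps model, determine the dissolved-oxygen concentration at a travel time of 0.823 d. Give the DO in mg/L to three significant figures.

DO ≈ 5.16 mg/L

k_1 L₀/(k_r−k_1) = 0.410×40.2/(1.48−0.410) = 16.48/1.070 = 15.40 mg/L.
e^(−k_1 t) = e^(−0.410×0.8230) = 0.7136; e^(−k_r t) = e^(−1.48×0.8230) = 0.2958.
D = 15.40 × (0.7136 − 0.2958) + 0.358 × 0.2958 = 6.436 + 0.1059 = 6.541 mg/L.
DO = C_s − D = 11.7 − 6.541 = 5.159 mg/L.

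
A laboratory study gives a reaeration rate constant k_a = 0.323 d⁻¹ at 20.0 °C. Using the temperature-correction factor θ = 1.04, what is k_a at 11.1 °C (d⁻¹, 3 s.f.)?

k_a(T₂) = k_a(T₁) · θ^(T₂−T₁) = 0.323 × 1.04^(11.1−20.0)
= 0.323 × 1.04^-8.90 = 0.323 × 0.7053 = 0.2278 d⁻¹.

k_a ≈ 0.228 d⁻¹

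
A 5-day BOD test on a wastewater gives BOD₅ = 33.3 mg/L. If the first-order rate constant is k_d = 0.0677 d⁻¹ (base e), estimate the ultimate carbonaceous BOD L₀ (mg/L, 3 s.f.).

BOD₅ = L₀(1 − e^(−5k_d)) ⇒ L₀ = BOD₅ / (1 − e^(−5×0.0677))
= 33.3 / (1 − 0.7128) = 33.3 / 0.2872 = 116.0 mg/L.

L₀ ≈ 116 mg/L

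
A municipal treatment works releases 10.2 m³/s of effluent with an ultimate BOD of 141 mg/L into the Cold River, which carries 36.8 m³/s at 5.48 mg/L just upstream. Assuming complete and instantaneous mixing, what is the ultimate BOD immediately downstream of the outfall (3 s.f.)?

34.9 mg/L

Flow-weighted mixing: C = (Q_r C_r + Q_w C_w)/(Q_r + Q_w)
= (36.8×5.48 + 10.2×141)/(36.8 + 10.2) = 1640/47.00 = 34.89 mg/L.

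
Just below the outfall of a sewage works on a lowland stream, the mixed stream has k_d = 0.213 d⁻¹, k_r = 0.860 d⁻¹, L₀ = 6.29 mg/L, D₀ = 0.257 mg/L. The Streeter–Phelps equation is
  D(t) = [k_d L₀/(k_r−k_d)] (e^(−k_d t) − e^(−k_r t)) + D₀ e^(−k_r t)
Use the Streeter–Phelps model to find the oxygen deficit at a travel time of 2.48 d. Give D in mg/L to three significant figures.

k_d L₀/(k_r−k_d) = 0.213×6.29/(0.860−0.213) = 1.340/0.6470 = 2.071 mg/L.
e^(−k_d t) = e^(−0.213×2.480) = 0.5896; e^(−k_r t) = e^(−0.860×2.480) = 0.1185.
D = 2.071 × (0.5896 − 0.1185) + 0.257 × 0.1185 = 0.9756 + 0.03046 = 1.006 mg/L.

D ≈ 1.01 mg/L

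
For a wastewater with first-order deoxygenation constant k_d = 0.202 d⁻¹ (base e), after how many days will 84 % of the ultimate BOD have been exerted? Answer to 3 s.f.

t ≈ 9.07 d

y/L₀ = 1 − e^(−k_d t) = 0.84 ⇒ e^(−k_d t) = 0.160
t = −ln(0.160) / 0.202 = 1.833 / 0.202 = 9.072 d.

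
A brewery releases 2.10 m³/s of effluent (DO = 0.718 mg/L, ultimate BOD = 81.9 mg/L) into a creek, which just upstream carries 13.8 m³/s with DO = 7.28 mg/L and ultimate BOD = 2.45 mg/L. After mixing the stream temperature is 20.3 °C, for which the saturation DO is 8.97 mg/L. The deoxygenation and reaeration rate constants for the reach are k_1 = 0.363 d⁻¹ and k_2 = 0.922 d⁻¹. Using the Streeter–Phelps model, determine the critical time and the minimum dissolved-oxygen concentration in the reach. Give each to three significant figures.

Mixed DO = (13.8×7.28 + 2.10×0.718)/(13.8+2.10) = 102.0/15.90 = 6.413 mg/L.
Mixed L₀ = (13.8×2.45 + 2.10×81.9)/(15.90) = 205.8/15.90 = 12.94 mg/L.
Initial deficit D₀ = C_s − DO₀ = 8.97 − 6.413 = 2.557 mg/L.
t_c = (1/0.5590) ln[(0.922/0.363)(1 − 2.557×0.5590/(0.363×12.94))] = 1.789 × ln(1.767) = 1.019 d.
D_c = (0.363/0.922) × 12.94 × e^(−0.363×1.019) = 0.3937 × 12.94 × 0.6909 = 3.521 mg/L.
Minimum DO = 8.97 − 3.521 = 5.449 mg/L.

t_c ≈ 1.02 d; minimum DO ≈ 5.45 mg/L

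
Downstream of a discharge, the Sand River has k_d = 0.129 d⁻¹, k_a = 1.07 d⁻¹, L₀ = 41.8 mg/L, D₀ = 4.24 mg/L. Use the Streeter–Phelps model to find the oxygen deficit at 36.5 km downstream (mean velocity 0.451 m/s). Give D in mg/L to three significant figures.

D ≈ 4.53 mg/L

Travel time t = x/v = 36.5 km / (0.451 m/s) = 36500 m / 0.451 m/s = 80930 s = 0.9367 d.
k_d L₀/(k_a−k_d) = 0.129×41.8/(1.07−0.129) = 5.392/0.9410 = 5.730 mg/L.
e^(−k_d t) = e^(−0.129×0.9367) = 0.8862; e^(−k_a t) = e^(−1.07×0.9367) = 0.3670.
D = 5.730 × (0.8862 − 0.3670) + 4.24 × 0.3670 = 2.975 + 1.556 = 4.531 mg/L.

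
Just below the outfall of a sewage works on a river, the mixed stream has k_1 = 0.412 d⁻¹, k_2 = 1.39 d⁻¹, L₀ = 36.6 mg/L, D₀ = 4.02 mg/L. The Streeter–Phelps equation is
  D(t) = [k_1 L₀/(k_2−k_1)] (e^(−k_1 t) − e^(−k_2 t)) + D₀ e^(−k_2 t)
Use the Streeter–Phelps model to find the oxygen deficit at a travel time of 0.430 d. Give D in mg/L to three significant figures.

k_1 L₀/(k_2−k_1) = 0.412×36.6/(1.39−0.412) = 15.08/0.9780 = 15.42 mg/L.
e^(−k_1 t) = e^(−0.412×0.4300) = 0.8376; e^(−k_2 t) = e^(−1.39×0.4300) = 0.5501.
D = 15.42 × (0.8376 − 0.5501) + 4.02 × 0.5501 = 4.434 + 2.211 = 6.645 mg/L.

D ≈ 6.65 mg/L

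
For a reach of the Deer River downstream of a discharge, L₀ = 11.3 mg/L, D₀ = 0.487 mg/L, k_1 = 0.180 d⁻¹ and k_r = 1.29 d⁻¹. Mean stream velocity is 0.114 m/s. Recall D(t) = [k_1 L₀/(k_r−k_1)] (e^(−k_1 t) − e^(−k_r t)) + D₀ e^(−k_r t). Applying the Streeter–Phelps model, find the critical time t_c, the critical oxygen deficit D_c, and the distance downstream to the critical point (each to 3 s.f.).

At the critical point dD/dt = 0, so k_1 L₀ e^(−k_1 t) = k_r D. Substituting D(t) from the Streeter–Phelps equation and solving for t gives
t_c = ln[(k_r/k_1)(1 − D₀(k_r−k_1)/(k_1 L₀))] / (k_r−k_1).
Here k_r−k_1 = 1.110 d⁻¹ and 1 − D₀(k_r−k_1)/(k_1 L₀) = 1 − 0.487×1.110/(0.180×11.3) = 0.7342, so
t_c = ln(7.167 × 0.7342) / 1.110 = 1.661 / 1.110 = 1.496 d.
D_c = (k_1/k_r) L₀ e^(−k_1 t_c) = (0.180/1.29) × 11.3 × e^(−0.180×1.496) = 0.1395 × 11.3 × 0.7639 = 1.205 mg/L.
x_c = v t_c = 0.114 m/s × 1.496 d × 86400 s/d = 14730 m ≈ 14.7 km.

t_c ≈ 1.50 d; D_c ≈ 1.20 mg/L; x_c ≈ 14.7 km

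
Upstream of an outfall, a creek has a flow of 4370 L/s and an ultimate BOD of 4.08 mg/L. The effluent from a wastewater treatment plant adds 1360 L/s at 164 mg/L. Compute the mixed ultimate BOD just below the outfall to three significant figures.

42.0 mg/L

Flow-weighted mixing: C = (Q_r C_r + Q_w C_w)/(Q_r + Q_w)
= (4370×4.08 + 1360×164)/(4370 + 1360) = 240900/5730 = 42.04 mg/L.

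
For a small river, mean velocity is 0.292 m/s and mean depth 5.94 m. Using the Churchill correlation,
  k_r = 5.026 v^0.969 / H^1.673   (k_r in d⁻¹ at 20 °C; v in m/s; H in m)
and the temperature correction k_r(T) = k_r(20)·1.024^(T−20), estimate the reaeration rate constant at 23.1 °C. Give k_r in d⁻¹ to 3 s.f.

k_r ≈ 0.0833 d⁻¹

k_r(20) = 5.026 × 0.292^0.969 / 5.94^1.673 = 5.026 × 0.3034 / 19.70 = 0.07738 d⁻¹.
k_r(23.1) = 0.07738 × 1.024^(23.1−20) = 0.07738 × 1.076 = 0.08328 d⁻¹.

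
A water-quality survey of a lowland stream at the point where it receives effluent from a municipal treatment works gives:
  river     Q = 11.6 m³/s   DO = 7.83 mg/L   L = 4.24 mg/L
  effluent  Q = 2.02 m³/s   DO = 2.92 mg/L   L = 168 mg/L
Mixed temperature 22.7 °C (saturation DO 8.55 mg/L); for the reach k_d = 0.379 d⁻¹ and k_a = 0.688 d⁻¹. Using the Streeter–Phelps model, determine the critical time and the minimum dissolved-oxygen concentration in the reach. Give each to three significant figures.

t_c ≈ 1.79 d; minimum DO ≈ 0.584 mg/L

Mixed DO = (11.6×7.83 + 2.02×2.92)/(11.6+2.02) = 96.73/13.62 = 7.102 mg/L.
Mixed L₀ = (11.6×4.24 + 2.02×168)/(13.62) = 388.5/13.62 = 28.53 mg/L.
Initial deficit D₀ = C_s − DO₀ = 8.55 − 7.102 = 1.448 mg/L.
t_c = (1/0.3090) ln[(0.688/0.379)(1 − 1.448×0.3090/(0.379×28.53))] = 3.236 × ln(1.740) = 1.793 d.
D_c = (0.379/0.688) × 28.53 × e^(−0.379×1.793) = 0.5509 × 28.53 × 0.5069 = 7.966 mg/L.
Minimum DO = 8.55 − 7.966 = 0.5844 mg/L.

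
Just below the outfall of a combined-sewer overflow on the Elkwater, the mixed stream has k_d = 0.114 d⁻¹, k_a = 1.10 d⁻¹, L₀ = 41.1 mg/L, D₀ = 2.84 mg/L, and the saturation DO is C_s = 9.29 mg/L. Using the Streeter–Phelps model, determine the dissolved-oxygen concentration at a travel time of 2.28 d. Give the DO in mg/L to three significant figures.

DO ≈ 5.78 mg/L

k_d L₀/(k_a−k_d) = 0.114×41.1/(1.10−0.114) = 4.685/0.9860 = 4.752 mg/L.
e^(−k_d t) = e^(−0.114×2.280) = 0.7711; e^(−k_a t) = e^(−1.10×2.280) = 0.08143.
D = 4.752 × (0.7711 − 0.08143) + 2.84 × 0.08143 = 3.277 + 0.2313 = 3.509 mg/L.
DO = C_s − D = 9.29 − 3.509 = 5.781 mg/L.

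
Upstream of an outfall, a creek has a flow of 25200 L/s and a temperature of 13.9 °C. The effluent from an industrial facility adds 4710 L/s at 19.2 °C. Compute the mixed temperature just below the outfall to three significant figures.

14.7 °C

Flow-weighted mixing: C = (Q_r C_r + Q_w C_w)/(Q_r + Q_w)
= (25200×13.9 + 4710×19.2)/(25200 + 4710) = 440700/29910 = 14.73 °C.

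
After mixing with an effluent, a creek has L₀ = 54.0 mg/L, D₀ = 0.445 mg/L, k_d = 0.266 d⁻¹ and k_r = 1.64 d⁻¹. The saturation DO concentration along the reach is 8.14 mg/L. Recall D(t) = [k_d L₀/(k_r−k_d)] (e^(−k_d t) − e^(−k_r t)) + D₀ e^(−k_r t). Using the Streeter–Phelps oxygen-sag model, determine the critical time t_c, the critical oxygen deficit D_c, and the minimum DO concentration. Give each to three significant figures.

With k_r/k_d = 6.165 and 1 − D₀(k_r−k_d)/(k_d L₀) = 0.9574,
t_c = ln(6.165 × 0.9574) / (1.64 − 0.266) = ln(5.903) / 1.374 = 1.775/1.374 = 1.292 d.
D_c = (k_d/k_r) L₀ e^(−k_d t_c) = (0.266/1.64) × 54.0 × e^(−0.266×1.292) = 0.1622 × 54.0 × 0.7091 = 6.211 mg/L.
Minimum DO = C_s − D_c = 8.14 − 6.211 = 1.929 mg/L.

t_c ≈ 1.29 d; D_c ≈ 6.21 mg/L; min DO ≈ 1.93 mg/L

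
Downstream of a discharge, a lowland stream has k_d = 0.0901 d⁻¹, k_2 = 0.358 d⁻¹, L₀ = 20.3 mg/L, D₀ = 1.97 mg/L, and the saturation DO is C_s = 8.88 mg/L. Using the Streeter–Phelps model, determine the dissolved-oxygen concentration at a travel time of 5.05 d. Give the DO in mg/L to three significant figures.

k_d L₀/(k_2−k_d) = 0.0901×20.3/(0.358−0.0901) = 1.829/0.2679 = 6.827 mg/L.
e^(−k_d t) = e^(−0.0901×5.050) = 0.6344; e^(−k_2 t) = e^(−0.358×5.050) = 0.1640.
D = 6.827 × (0.6344 − 0.1640) + 1.97 × 0.1640 = 3.212 + 0.3231 = 3.535 mg/L.
DO = C_s − D = 8.88 − 3.535 = 5.345 mg/L.

DO ≈ 5.35 mg/L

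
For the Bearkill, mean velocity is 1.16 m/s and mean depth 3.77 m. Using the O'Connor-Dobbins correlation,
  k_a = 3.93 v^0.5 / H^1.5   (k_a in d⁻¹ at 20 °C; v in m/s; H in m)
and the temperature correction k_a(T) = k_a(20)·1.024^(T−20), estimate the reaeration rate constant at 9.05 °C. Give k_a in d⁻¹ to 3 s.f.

k_a ≈ 0.446 d⁻¹

k_a(20) = 3.93 × 1.16^0.5 / 3.77^1.5 = 3.93 × 1.077 / 7.320 = 0.5782 d⁻¹.
k_a(9.05) = 0.5782 × 1.024^(9.05−20) = 0.5782 × 0.7713 = 0.4460 d⁻¹.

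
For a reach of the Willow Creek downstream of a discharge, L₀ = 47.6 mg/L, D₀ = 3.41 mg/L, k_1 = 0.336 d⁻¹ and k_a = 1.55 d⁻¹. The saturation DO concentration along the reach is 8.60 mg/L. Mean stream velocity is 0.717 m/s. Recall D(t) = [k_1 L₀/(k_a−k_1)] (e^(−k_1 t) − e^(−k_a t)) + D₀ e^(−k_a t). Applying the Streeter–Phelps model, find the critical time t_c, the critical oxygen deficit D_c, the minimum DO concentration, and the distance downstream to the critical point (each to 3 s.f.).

t_c ≈ 1.01 d; D_c ≈ 7.34 mg/L; min DO ≈ 1.26 mg/L; x_c ≈ 62.7 km

With k_a/k_1 = 4.613 and 1 − D₀(k_a−k_1)/(k_1 L₀) = 0.7412,
t_c = ln(4.613 × 0.7412) / (1.55 − 0.336) = ln(3.419) / 1.214 = 1.229/1.214 = 1.013 d.
L(t_c) = L₀ e^(−k_1 t_c) = 47.6 × 0.7116 = 33.87 mg/L, and at the critical point k_a D_c = k_1 L, so D_c = (0.336/1.55) × 33.87 = 7.343 mg/L.
Minimum DO = C_s − D_c = 8.60 − 7.343 = 1.257 mg/L.
x_c = v t_c = 0.717 m/s × 1.013 d × 86400 s/d = 62730 m ≈ 62.7 km.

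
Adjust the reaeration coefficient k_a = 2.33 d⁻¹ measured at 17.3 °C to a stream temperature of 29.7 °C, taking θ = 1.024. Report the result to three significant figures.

k_a ≈ 3.13 d⁻¹

k_a(T₂) = k_a(T₁) · θ^(T₂−T₁) = 2.33 × 1.024^(29.7−17.3)
= 2.33 × 1.024^12.4 = 2.33 × 1.342 = 3.127 d⁻¹.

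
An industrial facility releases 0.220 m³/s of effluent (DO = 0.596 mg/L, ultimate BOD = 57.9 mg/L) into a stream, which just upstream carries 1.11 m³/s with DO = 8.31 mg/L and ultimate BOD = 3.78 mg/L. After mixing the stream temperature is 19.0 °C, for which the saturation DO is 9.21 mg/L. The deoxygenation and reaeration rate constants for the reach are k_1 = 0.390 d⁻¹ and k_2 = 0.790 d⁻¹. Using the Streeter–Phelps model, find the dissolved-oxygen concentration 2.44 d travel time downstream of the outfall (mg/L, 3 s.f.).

DO ≈ 5.91 mg/L

Mixed DO = (1.11×8.31 + 0.220×0.596)/(1.11+0.220) = 9.355/1.330 = 7.034 mg/L.
Mixed L₀ = (1.11×3.78 + 0.220×57.9)/(1.330) = 16.93/1.330 = 12.73 mg/L.
Initial deficit D₀ = C_s − DO₀ = 9.21 − 7.034 = 2.176 mg/L.
D(2.44) = [0.390×12.73/(0.790−0.390)](e^(−0.390×2.44) − e^(−0.790×2.44)) + 2.176 e^(−0.790×2.44)
= 12.41 × (0.3861 − 0.1455) + 2.176 × 0.1455 = 3.304 mg/L.
DO = 9.21 − 3.304 = 5.906 mg/L.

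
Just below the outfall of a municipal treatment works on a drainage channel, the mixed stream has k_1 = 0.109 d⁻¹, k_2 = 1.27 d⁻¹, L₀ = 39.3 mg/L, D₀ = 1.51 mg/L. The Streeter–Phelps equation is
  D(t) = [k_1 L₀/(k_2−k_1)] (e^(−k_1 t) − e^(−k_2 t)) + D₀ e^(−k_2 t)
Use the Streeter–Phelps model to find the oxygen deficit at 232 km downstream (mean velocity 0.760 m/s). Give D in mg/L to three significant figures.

D ≈ 2.49 mg/L

Travel time t = x/v = 232 km / (0.760 m/s) = 232000 m / 0.760 m/s = 305300 s = 3.533 d.
k_1 L₀/(k_2−k_1) = 0.109×39.3/(1.27−0.109) = 4.284/1.161 = 3.690 mg/L.
e^(−k_1 t) = e^(−0.109×3.533) = 0.6804; e^(−k_2 t) = e^(−1.27×3.533) = 0.01125.
D = 3.690 × (0.6804 − 0.01125) + 1.51 × 0.01125 = 2.469 + 0.01699 = 2.486 mg/L.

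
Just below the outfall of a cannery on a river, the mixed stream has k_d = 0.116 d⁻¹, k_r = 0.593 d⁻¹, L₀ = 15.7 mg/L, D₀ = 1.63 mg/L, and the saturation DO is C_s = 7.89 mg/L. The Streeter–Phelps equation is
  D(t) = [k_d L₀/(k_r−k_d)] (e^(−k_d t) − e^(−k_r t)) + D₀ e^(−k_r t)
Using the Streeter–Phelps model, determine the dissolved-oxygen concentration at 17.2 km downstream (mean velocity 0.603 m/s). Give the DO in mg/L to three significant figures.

DO ≈ 6.01 mg/L

Travel time t = x/v = 17.2 km / (0.603 m/s) = 17200 m / 0.603 m/s = 28520 s = 0.3301 d.
k_d L₀/(k_r−k_d) = 0.116×15.7/(0.593−0.116) = 1.821/0.4770 = 3.818 mg/L.
e^(−k_d t) = e^(−0.116×0.3301) = 0.9624; e^(−k_r t) = e^(−0.593×0.3301) = 0.8222.
D = 3.818 × (0.9624 − 0.8222) + 1.63 × 0.8222 = 0.5354 + 1.340 = 1.876 mg/L.
DO = C_s − D = 7.89 − 1.876 = 6.014 mg/L.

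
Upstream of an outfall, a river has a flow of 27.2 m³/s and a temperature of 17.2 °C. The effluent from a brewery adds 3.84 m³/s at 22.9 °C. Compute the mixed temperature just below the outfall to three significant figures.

Flow-weighted mixing: C = (Q_r C_r + Q_w C_w)/(Q_r + Q_w)
= (27.2×17.2 + 3.84×22.9)/(27.2 + 3.84) = 555.8/31.04 = 17.91 °C.

17.9 °C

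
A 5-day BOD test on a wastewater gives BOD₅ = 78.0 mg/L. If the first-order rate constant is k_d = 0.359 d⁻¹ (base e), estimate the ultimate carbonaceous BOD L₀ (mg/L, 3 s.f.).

L₀ ≈ 93.5 mg/L

BOD₅ = L₀(1 − e^(−5k_d)) ⇒ L₀ = BOD₅ / (1 − e^(−5×0.359))
= 78.0 / (1 − 0.1661) = 78.0 / 0.8339 = 93.54 mg/L.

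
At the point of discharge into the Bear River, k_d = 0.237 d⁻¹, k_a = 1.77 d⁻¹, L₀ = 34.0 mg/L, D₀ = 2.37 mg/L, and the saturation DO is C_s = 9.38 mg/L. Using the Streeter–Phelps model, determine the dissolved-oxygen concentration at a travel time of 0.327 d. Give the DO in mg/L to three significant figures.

DO ≈ 6.13 mg/L

k_d L₀/(k_a−k_d) = 0.237×34.0/(1.77−0.237) = 8.058/1.533 = 5.256 mg/L.
e^(−k_d t) = e^(−0.237×0.3270) = 0.9254; e^(−k_a t) = e^(−1.77×0.3270) = 0.5606.
D = 5.256 × (0.9254 − 0.5606) + 2.37 × 0.5606 = 1.918 + 1.329 = 3.246 mg/L.
DO = C_s − D = 9.38 − 3.246 = 6.134 mg/L.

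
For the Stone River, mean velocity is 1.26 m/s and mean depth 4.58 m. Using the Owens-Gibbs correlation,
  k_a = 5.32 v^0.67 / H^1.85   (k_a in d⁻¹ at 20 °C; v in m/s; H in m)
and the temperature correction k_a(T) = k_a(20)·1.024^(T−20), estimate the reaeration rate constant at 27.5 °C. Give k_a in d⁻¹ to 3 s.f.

k_a(20) = 5.32 × 1.26^0.67 / 4.58^1.85 = 5.32 × 1.167 / 16.70 = 0.3720 d⁻¹.
k_a(27.5) = 0.3720 × 1.024^(27.5−20) = 0.3720 × 1.195 = 0.4444 d⁻¹.

k_a ≈ 0.444 d⁻¹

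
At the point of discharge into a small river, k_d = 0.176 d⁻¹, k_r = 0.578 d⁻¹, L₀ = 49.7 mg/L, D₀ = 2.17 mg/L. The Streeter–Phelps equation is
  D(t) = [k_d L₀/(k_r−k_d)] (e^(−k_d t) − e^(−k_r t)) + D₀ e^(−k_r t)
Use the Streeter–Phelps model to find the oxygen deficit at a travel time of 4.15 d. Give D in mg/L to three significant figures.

k_d L₀/(k_r−k_d) = 0.176×49.7/(0.578−0.176) = 8.747/0.4020 = 21.76 mg/L.
e^(−k_d t) = e^(−0.176×4.150) = 0.4817; e^(−k_r t) = e^(−0.578×4.150) = 0.09084.
D = 21.76 × (0.4817 − 0.09084) + 2.17 × 0.09084 = 8.505 + 0.1971 = 8.702 mg/L.

D ≈ 8.70 mg/L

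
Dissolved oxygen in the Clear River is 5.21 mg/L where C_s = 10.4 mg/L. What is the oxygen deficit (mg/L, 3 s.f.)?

D ≈ 5.19 mg/L

D = C_s − C = 10.4 − 5.21 = 5.19 mg/L.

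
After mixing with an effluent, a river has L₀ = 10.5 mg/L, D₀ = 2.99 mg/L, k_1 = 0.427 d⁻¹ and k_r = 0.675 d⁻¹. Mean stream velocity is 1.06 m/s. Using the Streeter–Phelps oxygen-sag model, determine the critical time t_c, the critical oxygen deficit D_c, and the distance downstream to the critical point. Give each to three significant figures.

With k_r/k_1 = 1.581 and 1 − D₀(k_r−k_1)/(k_1 L₀) = 0.8346,
t_c = ln(1.581 × 0.8346) / (0.675 − 0.427) = ln(1.319) / 0.2480 = 0.2771/0.2480 = 1.117 d.
D_c = (k_1/k_r) L₀ e^(−k_1 t_c) = (0.427/0.675) × 10.5 × e^(−0.427×1.117) = 0.6326 × 10.5 × 0.6205 = 4.122 mg/L.
x_c = v t_c = 1.06 m/s × 1.117 d × 86400 s/d = 102300 m ≈ 102 km.

t_c ≈ 1.12 d; D_c ≈ 4.12 mg/L; x_c ≈ 102 km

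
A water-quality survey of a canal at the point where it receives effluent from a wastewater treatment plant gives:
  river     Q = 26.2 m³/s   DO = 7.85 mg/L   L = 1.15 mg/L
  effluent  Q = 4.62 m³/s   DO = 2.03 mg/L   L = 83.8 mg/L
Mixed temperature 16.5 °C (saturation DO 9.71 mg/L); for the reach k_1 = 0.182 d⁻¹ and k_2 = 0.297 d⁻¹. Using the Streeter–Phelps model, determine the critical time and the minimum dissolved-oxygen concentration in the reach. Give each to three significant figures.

t_c ≈ 3.07 d; minimum DO ≈ 4.97 mg/L

Mixed DO = (26.2×7.85 + 4.62×2.03)/(26.2+4.62) = 215.0/30.82 = 6.978 mg/L.
Mixed L₀ = (26.2×1.15 + 4.62×83.8)/(30.82) = 417.3/30.82 = 13.54 mg/L.
Initial deficit D₀ = C_s − DO₀ = 9.71 − 6.978 = 2.732 mg/L.
t_c = (1/0.1150) ln[(0.297/0.182)(1 − 2.732×0.1150/(0.182×13.54))] = 8.696 × ln(1.424) = 3.072 d.
D_c = (0.182/0.297) × 13.54 × e^(−0.182×3.072) = 0.6128 × 13.54 × 0.5717 = 4.743 mg/L.
Minimum DO = 9.71 − 4.743 = 4.967 mg/L.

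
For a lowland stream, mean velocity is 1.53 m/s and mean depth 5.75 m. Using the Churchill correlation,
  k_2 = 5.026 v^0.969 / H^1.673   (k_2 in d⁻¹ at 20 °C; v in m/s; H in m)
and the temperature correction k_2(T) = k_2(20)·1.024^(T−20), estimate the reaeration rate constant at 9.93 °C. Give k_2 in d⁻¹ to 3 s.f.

k_2 ≈ 0.320 d⁻¹

k_2(20) = 5.026 × 1.53^0.969 / 5.75^1.673 = 5.026 × 1.510 / 18.66 = 0.4067 d⁻¹.
k_2(9.93) = 0.4067 × 1.024^(9.93−20) = 0.4067 × 0.7876 = 0.3203 d⁻¹.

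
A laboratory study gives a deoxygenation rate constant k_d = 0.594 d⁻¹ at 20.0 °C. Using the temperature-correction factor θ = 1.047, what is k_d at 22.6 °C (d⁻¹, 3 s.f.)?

k_d(T₂) = k_d(T₁) · θ^(T₂−T₁) = 0.594 × 1.047^(22.6−20.0)
= 0.594 × 1.047^2.60 = 0.594 × 1.127 = 0.6693 d⁻¹.

k_d ≈ 0.669 d⁻¹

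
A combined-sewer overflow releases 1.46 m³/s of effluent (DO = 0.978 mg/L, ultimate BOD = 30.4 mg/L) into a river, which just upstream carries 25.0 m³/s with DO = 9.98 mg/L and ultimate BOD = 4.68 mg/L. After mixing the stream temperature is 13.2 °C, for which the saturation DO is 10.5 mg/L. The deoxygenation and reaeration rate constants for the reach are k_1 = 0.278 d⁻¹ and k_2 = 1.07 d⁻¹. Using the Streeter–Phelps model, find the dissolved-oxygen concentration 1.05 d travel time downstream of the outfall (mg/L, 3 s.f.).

Mixed DO = (25.0×9.98 + 1.46×0.978)/(25.0+1.46) = 250.9/26.46 = 9.483 mg/L.
Mixed L₀ = (25.0×4.68 + 1.46×30.4)/(26.46) = 161.4/26.46 = 6.099 mg/L.
Initial deficit D₀ = C_s − DO₀ = 10.5 − 9.483 = 1.017 mg/L.
D(1.05) = [0.278×6.099/(1.07−0.278)](e^(−0.278×1.05) − e^(−1.07×1.05)) + 1.017 e^(−1.07×1.05)
= 2.141 × (0.7468 − 0.3251) + 1.017 × 0.3251 = 1.233 mg/L.
DO = 10.5 − 1.233 = 9.267 mg/L.

DO ≈ 9.27 mg/L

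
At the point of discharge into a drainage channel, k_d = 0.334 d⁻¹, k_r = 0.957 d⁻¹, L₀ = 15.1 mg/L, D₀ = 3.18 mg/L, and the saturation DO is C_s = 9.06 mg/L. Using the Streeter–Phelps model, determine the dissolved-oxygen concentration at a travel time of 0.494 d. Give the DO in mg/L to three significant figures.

DO ≈ 5.26 mg/L

k_d L₀/(k_r−k_d) = 0.334×15.1/(0.957−0.334) = 5.043/0.6230 = 8.095 mg/L.
e^(−k_d t) = e^(−0.334×0.4940) = 0.8479; e^(−k_r t) = e^(−0.957×0.4940) = 0.6233.
D = 8.095 × (0.8479 − 0.6233) + 3.18 × 0.6233 = 1.818 + 1.982 = 3.800 mg/L.
DO = C_s − D = 9.06 − 3.800 = 5.260 mg/L.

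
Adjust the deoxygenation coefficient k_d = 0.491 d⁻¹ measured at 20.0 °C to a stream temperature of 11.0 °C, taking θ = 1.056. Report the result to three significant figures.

k_d(T₂) = k_d(T₁) · θ^(T₂−T₁) = 0.491 × 1.056^(11.0−20.0)
= 0.491 × 1.056^-9.00 = 0.491 × 0.6124 = 0.3007 d⁻¹.

k_d ≈ 0.301 d⁻¹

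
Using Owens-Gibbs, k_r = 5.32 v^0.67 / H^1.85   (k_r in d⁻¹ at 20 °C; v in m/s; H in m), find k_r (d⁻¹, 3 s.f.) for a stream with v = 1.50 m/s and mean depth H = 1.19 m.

k_r ≈ 5.06 d⁻¹

k_r = 5.32 × 1.50^0.67 / 1.19^1.85 = 5.32 × 1.312 / 1.380 = 5.060 d⁻¹.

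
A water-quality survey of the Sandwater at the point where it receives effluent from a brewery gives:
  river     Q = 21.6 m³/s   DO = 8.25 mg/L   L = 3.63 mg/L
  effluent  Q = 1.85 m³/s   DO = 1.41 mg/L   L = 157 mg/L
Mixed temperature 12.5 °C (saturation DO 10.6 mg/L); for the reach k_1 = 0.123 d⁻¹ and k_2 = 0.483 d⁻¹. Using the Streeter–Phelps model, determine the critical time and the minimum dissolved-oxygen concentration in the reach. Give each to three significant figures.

Mixed DO = (21.6×8.25 + 1.85×1.41)/(21.6+1.85) = 180.8/23.45 = 7.710 mg/L.
Mixed L₀ = (21.6×3.63 + 1.85×157)/(23.45) = 368.9/23.45 = 15.73 mg/L.
Initial deficit D₀ = C_s − DO₀ = 10.6 − 7.710 = 2.890 mg/L.
t_c = (1/0.3600) ln[(0.483/0.123)(1 − 2.890×0.3600/(0.123×15.73))] = 2.778 × ln(1.815) = 1.657 d.
D_c = (0.123/0.483) × 15.73 × e^(−0.123×1.657) = 0.2547 × 15.73 × 0.8157 = 3.267 mg/L.
Minimum DO = 10.6 − 3.267 = 7.333 mg/L.

t_c ≈ 1.66 d; minimum DO ≈ 7.33 mg/L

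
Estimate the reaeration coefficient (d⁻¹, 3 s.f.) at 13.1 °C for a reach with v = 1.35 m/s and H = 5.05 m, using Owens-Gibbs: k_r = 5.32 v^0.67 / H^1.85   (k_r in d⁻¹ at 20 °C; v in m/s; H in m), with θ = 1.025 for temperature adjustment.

k_r(20) = 5.32 × 1.35^0.67 / 5.05^1.85 = 5.32 × 1.223 / 20.00 = 0.3252 d⁻¹.
k_r(13.1) = 0.3252 × 1.025^(13.1−20) = 0.3252 × 0.8433 = 0.2743 d⁻¹.

k_r ≈ 0.274 d⁻¹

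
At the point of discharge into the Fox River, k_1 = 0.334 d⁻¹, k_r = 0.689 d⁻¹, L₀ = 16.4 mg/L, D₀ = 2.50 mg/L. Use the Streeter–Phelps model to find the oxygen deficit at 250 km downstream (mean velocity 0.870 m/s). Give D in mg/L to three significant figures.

Travel time t = x/v = 250 km / (0.870 m/s) = 250000 m / 0.870 m/s = 287400 s = 3.326 d.
k_1 L₀/(k_r−k_1) = 0.334×16.4/(0.689−0.334) = 5.478/0.3550 = 15.43 mg/L.
e^(−k_1 t) = e^(−0.334×3.326) = 0.3293; e^(−k_r t) = e^(−0.689×3.326) = 0.1011.
D = 15.43 × (0.3293 − 0.1011) + 2.50 × 0.1011 = 3.521 + 0.2528 = 3.773 mg/L.

D ≈ 3.77 mg/L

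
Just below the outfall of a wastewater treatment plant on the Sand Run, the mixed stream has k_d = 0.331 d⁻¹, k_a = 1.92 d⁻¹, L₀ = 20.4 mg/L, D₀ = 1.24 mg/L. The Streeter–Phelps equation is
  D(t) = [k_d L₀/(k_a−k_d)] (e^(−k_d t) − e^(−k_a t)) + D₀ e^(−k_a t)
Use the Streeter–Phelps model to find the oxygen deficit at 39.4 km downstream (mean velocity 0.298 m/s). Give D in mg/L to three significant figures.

Travel time t = x/v = 39.4 km / (0.298 m/s) = 39400 m / 0.298 m/s = 132200 s = 1.530 d.
k_d L₀/(k_a−k_d) = 0.331×20.4/(1.92−0.331) = 6.752/1.589 = 4.249 mg/L.
e^(−k_d t) = e^(−0.331×1.530) = 0.6026; e^(−k_a t) = e^(−1.92×1.530) = 0.05297.
D = 4.249 × (0.6026 − 0.05297) + 1.24 × 0.05297 = 2.336 + 0.06568 = 2.401 mg/L.

D ≈ 2.40 mg/L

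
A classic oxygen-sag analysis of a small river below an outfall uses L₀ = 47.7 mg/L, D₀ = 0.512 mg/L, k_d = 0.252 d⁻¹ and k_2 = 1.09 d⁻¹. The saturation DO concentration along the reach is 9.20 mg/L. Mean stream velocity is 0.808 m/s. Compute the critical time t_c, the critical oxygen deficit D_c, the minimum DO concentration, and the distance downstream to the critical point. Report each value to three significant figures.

With k_2/k_d = 4.325 and 1 − D₀(k_2−k_d)/(k_d L₀) = 0.9643,
t_c = ln(4.325 × 0.9643) / (1.09 − 0.252) = ln(4.171) / 0.8380 = 1.428/0.8380 = 1.704 d.
L(t_c) = L₀ e^(−k_d t_c) = 47.7 × 0.6509 = 31.05 mg/L, and at the critical point k_2 D_c = k_d L, so D_c = (0.252/1.09) × 31.05 = 7.178 mg/L.
Minimum DO = C_s − D_c = 9.20 − 7.178 = 2.022 mg/L.
x_c = v t_c = 0.808 m/s × 1.704 d × 86400 s/d = 119000 m ≈ 119 km.

t_c ≈ 1.70 d; D_c ≈ 7.18 mg/L; min DO ≈ 2.02 mg/L; x_c ≈ 119 km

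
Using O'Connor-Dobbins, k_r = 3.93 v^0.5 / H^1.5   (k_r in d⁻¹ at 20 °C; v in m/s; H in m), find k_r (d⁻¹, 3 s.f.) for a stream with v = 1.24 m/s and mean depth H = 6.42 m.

k_r = 3.93 × 1.24^0.5 / 6.42^1.5 = 3.93 × 1.114 / 16.27 = 0.2690 d⁻¹.

k_r ≈ 0.269 d⁻¹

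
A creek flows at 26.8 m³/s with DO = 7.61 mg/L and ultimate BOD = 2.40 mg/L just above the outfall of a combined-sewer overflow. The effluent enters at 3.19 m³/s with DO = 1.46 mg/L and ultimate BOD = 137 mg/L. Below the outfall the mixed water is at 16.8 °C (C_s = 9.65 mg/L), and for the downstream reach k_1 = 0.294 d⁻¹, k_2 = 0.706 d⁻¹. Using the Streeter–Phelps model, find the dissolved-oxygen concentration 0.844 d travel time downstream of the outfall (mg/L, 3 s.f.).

Mixed DO = (26.8×7.61 + 3.19×1.46)/(26.8+3.19) = 208.6/29.99 = 6.956 mg/L.
Mixed L₀ = (26.8×2.40 + 3.19×137)/(29.99) = 501.3/29.99 = 16.72 mg/L.
Initial deficit D₀ = C_s − DO₀ = 9.65 − 6.956 = 2.694 mg/L.
D(0.844) = [0.294×16.72/(0.706−0.294)](e^(−0.294×0.844) − e^(−0.706×0.844)) + 2.694 e^(−0.706×0.844)
= 11.93 × (0.7803 − 0.5511) + 2.694 × 0.5511 = 4.219 mg/L.
DO = 9.65 − 4.219 = 5.431 mg/L.

DO ≈ 5.43 mg/L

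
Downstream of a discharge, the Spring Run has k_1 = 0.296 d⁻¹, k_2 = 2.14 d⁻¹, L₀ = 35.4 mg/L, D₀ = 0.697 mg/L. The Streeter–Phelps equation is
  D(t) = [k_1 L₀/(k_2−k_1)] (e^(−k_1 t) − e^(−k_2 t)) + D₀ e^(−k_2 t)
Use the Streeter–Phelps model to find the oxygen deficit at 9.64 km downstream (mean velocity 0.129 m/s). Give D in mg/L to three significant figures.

Travel time t = x/v = 9.64 km / (0.129 m/s) = 9640 m / 0.129 m/s = 74730 s = 0.8649 d.
k_1 L₀/(k_2−k_1) = 0.296×35.4/(2.14−0.296) = 10.48/1.844 = 5.682 mg/L.
e^(−k_1 t) = e^(−0.296×0.8649) = 0.7741; e^(−k_2 t) = e^(−2.14×0.8649) = 0.1571.
D = 5.682 × (0.7741 − 0.1571) + 0.697 × 0.1571 = 3.506 + 0.1095 = 3.616 mg/L.

D ≈ 3.62 mg/L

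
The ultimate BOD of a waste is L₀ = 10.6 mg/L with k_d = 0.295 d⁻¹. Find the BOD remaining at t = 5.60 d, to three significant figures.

L_t = L₀ e^(−k_d t) = 10.6 × e^(−0.295×5.60) = 10.6 × 0.1917 = 2.032 mg/L.

L ≈ 2.03 mg/L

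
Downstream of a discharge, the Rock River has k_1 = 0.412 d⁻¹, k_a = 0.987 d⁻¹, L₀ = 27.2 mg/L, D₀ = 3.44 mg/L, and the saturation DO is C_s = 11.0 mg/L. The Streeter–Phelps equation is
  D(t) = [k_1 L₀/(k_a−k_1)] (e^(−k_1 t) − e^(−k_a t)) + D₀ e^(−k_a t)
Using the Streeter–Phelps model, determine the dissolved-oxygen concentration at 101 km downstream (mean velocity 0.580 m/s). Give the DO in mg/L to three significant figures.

Travel time t = x/v = 101 km / (0.580 m/s) = 101000 m / 0.580 m/s = 174100 s = 2.015 d.
k_1 L₀/(k_a−k_1) = 0.412×27.2/(0.987−0.412) = 11.21/0.5750 = 19.49 mg/L.
e^(−k_1 t) = e^(−0.412×2.015) = 0.4359; e^(−k_a t) = e^(−0.987×2.015) = 0.1368.
D = 19.49 × (0.4359 − 0.1368) + 3.44 × 0.1368 = 5.829 + 0.4706 = 6.300 mg/L.
DO = C_s − D = 11.0 − 6.300 = 4.700 mg/L.

DO ≈ 4.70 mg/L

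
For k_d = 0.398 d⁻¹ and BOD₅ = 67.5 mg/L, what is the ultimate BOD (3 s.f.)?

L₀ ≈ 78.2 mg/L

BOD₅ = L₀(1 − e^(−5k_d)) ⇒ L₀ = BOD₅ / (1 − e^(−5×0.398))
= 67.5 / (1 − 0.1367) = 67.5 / 0.8633 = 78.19 mg/L.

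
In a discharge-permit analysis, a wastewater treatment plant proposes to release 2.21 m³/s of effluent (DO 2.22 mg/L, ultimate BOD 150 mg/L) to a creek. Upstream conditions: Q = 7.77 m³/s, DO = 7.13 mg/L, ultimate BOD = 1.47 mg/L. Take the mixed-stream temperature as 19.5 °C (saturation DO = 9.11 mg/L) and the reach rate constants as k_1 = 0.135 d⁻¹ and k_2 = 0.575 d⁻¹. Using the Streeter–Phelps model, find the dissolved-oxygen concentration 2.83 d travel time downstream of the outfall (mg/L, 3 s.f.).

DO ≈ 3.38 mg/L

Mixed DO = (7.77×7.13 + 2.21×2.22)/(7.77+2.21) = 60.31/9.980 = 6.043 mg/L.
Mixed L₀ = (7.77×1.47 + 2.21×150)/(9.980) = 342.9/9.980 = 34.36 mg/L.
Initial deficit D₀ = C_s − DO₀ = 9.11 − 6.043 = 3.067 mg/L.
D(2.83) = [0.135×34.36/(0.575−0.135)](e^(−0.135×2.83) − e^(−0.575×2.83)) + 3.067 e^(−0.575×2.83)
= 10.54 × (0.6825 − 0.1965) + 3.067 × 0.1965 = 5.726 mg/L.
DO = 9.11 − 5.726 = 3.384 mg/L.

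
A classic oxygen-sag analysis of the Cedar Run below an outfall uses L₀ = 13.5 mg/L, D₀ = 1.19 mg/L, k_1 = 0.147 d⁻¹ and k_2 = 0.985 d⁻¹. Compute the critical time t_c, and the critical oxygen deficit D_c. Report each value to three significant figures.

t_c ≈ 1.44 d; D_c ≈ 1.63 mg/L

With k_2/k_1 = 6.701 and 1 − D₀(k_2−k_1)/(k_1 L₀) = 0.4975,
t_c = ln(6.701 × 0.4975) / (0.985 − 0.147) = ln(3.334) / 0.8380 = 1.204/0.8380 = 1.437 d.
L(t_c) = L₀ e^(−k_1 t_c) = 13.5 × 0.8096 = 10.93 mg/L, and at the critical point k_2 D_c = k_1 L, so D_c = (0.147/0.985) × 10.93 = 1.631 mg/L.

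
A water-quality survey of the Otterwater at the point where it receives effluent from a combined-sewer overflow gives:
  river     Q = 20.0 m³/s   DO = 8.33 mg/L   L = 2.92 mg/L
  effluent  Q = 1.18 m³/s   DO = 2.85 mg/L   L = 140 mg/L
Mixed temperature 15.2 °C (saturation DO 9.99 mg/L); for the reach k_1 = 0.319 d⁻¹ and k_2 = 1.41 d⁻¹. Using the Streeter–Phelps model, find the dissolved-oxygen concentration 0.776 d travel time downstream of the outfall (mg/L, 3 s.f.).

DO ≈ 7.96 mg/L

Mixed DO = (20.0×8.33 + 1.18×2.85)/(20.0+1.18) = 170.0/21.18 = 8.025 mg/L.
Mixed L₀ = (20.0×2.92 + 1.18×140)/(21.18) = 223.6/21.18 = 10.56 mg/L.
Initial deficit D₀ = C_s − DO₀ = 9.99 − 8.025 = 1.965 mg/L.
D(0.776) = [0.319×10.56/(1.41−0.319)](e^(−0.319×0.776) − e^(−1.41×0.776)) + 1.965 e^(−1.41×0.776)
= 3.087 × (0.7807 − 0.3348) + 1.965 × 0.3348 = 2.034 mg/L.
DO = 9.99 − 2.034 = 7.956 mg/L.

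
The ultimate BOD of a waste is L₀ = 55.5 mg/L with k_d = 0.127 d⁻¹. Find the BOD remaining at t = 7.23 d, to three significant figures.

L_t = L₀ e^(−k_d t) = 55.5 × e^(−0.127×7.23) = 55.5 × 0.3992 = 22.16 mg/L.

L ≈ 22.2 mg/L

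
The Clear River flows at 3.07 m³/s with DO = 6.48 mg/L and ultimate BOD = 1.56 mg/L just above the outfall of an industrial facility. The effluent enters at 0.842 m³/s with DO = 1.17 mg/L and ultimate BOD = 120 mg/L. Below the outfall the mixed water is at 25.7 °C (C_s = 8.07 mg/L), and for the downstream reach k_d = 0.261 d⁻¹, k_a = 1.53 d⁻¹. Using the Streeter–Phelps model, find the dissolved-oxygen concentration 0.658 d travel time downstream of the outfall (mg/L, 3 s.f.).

DO ≈ 4.42 mg/L

Mixed DO = (3.07×6.48 + 0.842×1.17)/(3.07+0.842) = 20.88/3.912 = 5.337 mg/L.
Mixed L₀ = (3.07×1.56 + 0.842×120)/(3.912) = 105.8/3.912 = 27.05 mg/L.
Initial deficit D₀ = C_s − DO₀ = 8.07 − 5.337 = 2.733 mg/L.
D(0.658) = [0.261×27.05/(1.53−0.261)](e^(−0.261×0.658) − e^(−1.53×0.658)) + 2.733 e^(−1.53×0.658)
= 5.564 × (0.8422 − 0.3654) + 2.733 × 0.3654 = 3.651 mg/L.
DO = 8.07 − 3.651 = 4.419 mg/L.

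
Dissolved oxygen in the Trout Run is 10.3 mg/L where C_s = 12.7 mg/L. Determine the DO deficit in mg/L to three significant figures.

D = C_s − C = 12.7 − 10.3 = 2.40 mg/L.

D ≈ 2.40 mg/L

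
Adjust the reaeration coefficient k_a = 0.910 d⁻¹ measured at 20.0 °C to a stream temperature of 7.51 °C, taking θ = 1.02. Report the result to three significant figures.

k_a(T₂) = k_a(T₁) · θ^(T₂−T₁) = 0.910 × 1.02^(7.51−20.0)
= 0.910 × 1.02^-12.5 = 0.910 × 0.7809 = 0.7106 d⁻¹.

k_a ≈ 0.711 d⁻¹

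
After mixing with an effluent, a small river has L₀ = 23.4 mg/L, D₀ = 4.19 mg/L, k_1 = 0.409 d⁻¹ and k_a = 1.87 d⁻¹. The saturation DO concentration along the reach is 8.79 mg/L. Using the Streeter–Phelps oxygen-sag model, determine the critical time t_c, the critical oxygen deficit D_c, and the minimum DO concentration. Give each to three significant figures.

At the critical point dD/dt = 0, so k_1 L₀ e^(−k_1 t) = k_a D. Substituting D(t) from the Streeter–Phelps equation and solving for t gives
t_c = ln[(k_a/k_1)(1 − D₀(k_a−k_1)/(k_1 L₀))] / (k_a−k_1).
Here k_a−k_1 = 1.461 d⁻¹ and 1 − D₀(k_a−k_1)/(k_1 L₀) = 1 − 4.19×1.461/(0.409×23.4) = 0.3604, so
t_c = ln(4.572 × 0.3604) / 1.461 = 0.4994 / 1.461 = 0.3418 d.
L(t_c) = L₀ e^(−k_1 t_c) = 23.4 × 0.8695 = 20.35 mg/L, and at the critical point k_a D_c = k_1 L, so D_c = (0.409/1.87) × 20.35 = 4.450 mg/L.
Minimum DO = C_s − D_c = 8.79 − 4.450 = 4.340 mg/L.

t_c ≈ 0.342 d; D_c ≈ 4.45 mg/L; min DO ≈ 4.34 mg/L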